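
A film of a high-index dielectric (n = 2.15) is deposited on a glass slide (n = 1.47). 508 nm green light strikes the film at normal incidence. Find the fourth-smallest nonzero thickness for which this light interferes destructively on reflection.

473 nm

At the upper boundary (n = 1.0 to n = 2.15) the reflected ray undergoes a half-wave phase shift.
Ray reflecting at the bottom interface goes from n = 2.15 toward n = 1.47: no phase shift.
Net: one phase inversion between the two reflected rays.
With one net inversion, destructive interference in reflection requires 2 n t = m λ.
The fourth-smallest nonzero thickness corresponds to m = 4: t = m λ / (2 n) = 4.00 × 508 / (2 × 2.15) = 473 nm.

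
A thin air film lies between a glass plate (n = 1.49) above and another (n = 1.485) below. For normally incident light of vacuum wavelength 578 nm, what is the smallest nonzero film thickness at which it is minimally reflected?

289 nm

Ray reflecting at the top interface goes from n = 1.49 toward n = 1.0: no phase shift.
Ray reflecting at the bottom interface goes from n = 1.0 toward n = 1.485: a half-wave phase shift.
Exactly one π shift → a net half-wave offset.
So the condition for destructive reflection is 2 n t = m λ.
The smallest nonzero thickness corresponds to m = 1: t = m λ / (2 n) = 1.00 × 578 / (2 × 1.0) = 289 nm.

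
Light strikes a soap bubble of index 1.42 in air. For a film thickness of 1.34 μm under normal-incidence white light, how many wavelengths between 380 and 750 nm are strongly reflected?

Ray reflecting at the top interface goes from n = 1.0 toward n = 1.42: a half-wave phase shift.
Ray reflecting at the bottom interface goes from n = 1.42 toward n = 1.0: no phase shift.
The two reflections differ by half a wavelength.
For bright reflection here: 2 n t = (m + ½) λ.
λ = 2 n t / (m + ½) = 3806 / (m + ½) nm.
m=4: 846 nm (IR); m=5: 692 nm (visible); m=6: 585 nm (visible); m=7: 507 nm (visible); m=8: 448 nm (visible); m=9: 401 nm (visible); m=10: 362 nm (UV).

5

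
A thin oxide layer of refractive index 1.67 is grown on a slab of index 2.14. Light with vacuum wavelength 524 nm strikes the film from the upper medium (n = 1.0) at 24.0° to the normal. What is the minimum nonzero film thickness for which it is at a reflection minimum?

Top surface (1.0 → 1.67): reflection off a higher-index medium gives a half-wave phase shift.
At the lower boundary (n = 1.67 to n = 2.14) the reflected ray undergoes a half-wave phase shift.
The two reflections carry the same phase change, so no net offset.
With no net inversion, destructive interference in reflection requires 2 n t cos θ_r = (m + ½) λ.
Snell's law: 1.0 sin 24.0° = 1.67 sin θ_r → sin θ_r = 0.244, cos θ_r = 0.970.
Minimum at m = 0: t = λ / (4 n cos θ_r) = 524 / (4 × 1.67 × 0.970) = 80.9 nm.

80.9 nm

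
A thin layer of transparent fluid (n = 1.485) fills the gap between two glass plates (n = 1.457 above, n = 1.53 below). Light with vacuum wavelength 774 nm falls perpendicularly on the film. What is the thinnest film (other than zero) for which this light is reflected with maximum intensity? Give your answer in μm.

Ray reflecting at the top interface goes from n = 1.457 toward n = 1.485: a half-wave phase shift.
Bottom surface (1.485 → 1.53): reflection off a higher-index medium gives a half-wave phase shift.
Net: no relative phase inversion (both shifts match).
For strong reflection here: 2 n t = m λ.
Minimum nonzero at m = 1: t = λ / (2 n) = 774 / (2 × 1.485) = 261 nm.

0.261 μm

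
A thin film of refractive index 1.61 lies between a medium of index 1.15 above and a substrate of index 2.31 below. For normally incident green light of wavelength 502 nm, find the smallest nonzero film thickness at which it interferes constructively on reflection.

156 nm

Ray reflecting at the top interface goes from n = 1.15 toward n = 1.61: a half-wave phase shift.
Bottom surface (1.61 → 2.31): reflection off a higher-index medium gives a half-wave phase shift.
Zero or two π shifts → no net half-wave offset.
So the condition for constructive reflection is 2 n t = m λ.
Minimum nonzero at m = 1: t = λ / (2 n) = 502 / (2 × 1.61) = 156 nm.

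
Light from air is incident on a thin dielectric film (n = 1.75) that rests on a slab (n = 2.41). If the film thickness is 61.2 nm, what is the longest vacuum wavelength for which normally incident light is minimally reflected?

Top surface (1.0 → 1.75): reflection off a higher-index medium gives a half-wave phase shift.
At the lower boundary (n = 1.75 to n = 2.41) the reflected ray undergoes a half-wave phase shift.
The two reflections carry the same phase change, so no net offset.
With no net inversion, destructive interference in reflection requires 2 n t = (m + ½) λ.
λ = 2 n t / (m + ½). The longest wavelength is m = 0: λ = 2 × 1.75 × 61.2 / 0.500 = 428 nm.

428 nm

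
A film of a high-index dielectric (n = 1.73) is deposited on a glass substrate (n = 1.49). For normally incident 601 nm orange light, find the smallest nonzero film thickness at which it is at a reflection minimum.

Top surface (1.0 → 1.73): reflection off a higher-index medium gives a half-wave phase shift.
Bottom surface (1.73 → 1.49): reflection off a lower-index medium gives no phase shift.
Exactly one π shift → a net half-wave offset.
For dark reflection here: 2 n t = m λ.
Minimum nonzero at m = 1: t = λ / (2 n) = 601 / (2 × 1.73) = 174 nm.

174 nm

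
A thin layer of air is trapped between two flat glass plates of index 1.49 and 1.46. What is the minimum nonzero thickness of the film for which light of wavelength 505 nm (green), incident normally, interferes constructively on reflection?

126 nm

Top surface (1.49 → 1.0): reflection off a lower-index medium gives no phase shift.
At the lower boundary (n = 1.0 to n = 1.46) the reflected ray undergoes a half-wave phase shift.
The two reflections differ by half a wavelength.
So the condition for constructive reflection is 2 n t = (m + ½) λ.
Minimum at m = 0: t = λ / (4 n) = 505 / (4 × 1.0) = 126 nm.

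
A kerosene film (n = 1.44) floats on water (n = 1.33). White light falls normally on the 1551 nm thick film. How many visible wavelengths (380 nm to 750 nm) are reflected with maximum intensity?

Ray reflecting at the top interface goes from n = 1.0 toward n = 1.44: a half-wave phase shift.
Bottom surface (1.44 → 1.33): reflection off a lower-index medium gives no phase shift.
The two reflections differ by half a wavelength.
With one net inversion, constructive interference in reflection requires 2 n t = (m + ½) λ.
λ = 2 n t / (m + ½) = 4467 / (m + ½) nm.
m=5: 812 nm (IR); m=6: 687 nm (visible); m=7: 596 nm (visible); m=8: 526 nm (visible); m=9: 470 nm (visible); m=10: 425 nm (visible); m=11: 388 nm (visible); m=12: 357 nm (UV).

6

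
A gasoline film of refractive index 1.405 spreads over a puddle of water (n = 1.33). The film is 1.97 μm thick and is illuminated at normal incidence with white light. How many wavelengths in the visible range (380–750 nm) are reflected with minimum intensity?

7

Top surface (1.0 → 1.405): reflection off a higher-index medium gives a half-wave phase shift.
Bottom surface (1.405 → 1.33): reflection off a lower-index medium gives no phase shift.
Net: one phase inversion between the two reflected rays.
For dark reflection here: 2 n t = m λ.
λ = 2 n t / m = 5536 / m nm.
m=7: 791 nm (IR); m=8: 692 nm (visible); m=9: 615 nm (visible); m=10: 554 nm (visible); m=11: 503 nm (visible); m=12: 461 nm (visible); m=13: 426 nm (visible); m=14: 395 nm (visible); m=15: 369 nm (UV).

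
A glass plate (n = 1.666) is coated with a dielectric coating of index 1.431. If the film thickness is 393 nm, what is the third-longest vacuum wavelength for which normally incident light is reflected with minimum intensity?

Ray reflecting at the top interface goes from n = 1.0 toward n = 1.431: a half-wave phase shift.
Ray reflecting at the bottom interface goes from n = 1.431 toward n = 1.666: a half-wave phase shift.
The two reflections carry the same phase change, so no net offset.
For dark reflection here: 2 n t = (m + ½) λ.
λ = 2 n t / (m + ½). The third-longest wavelength is m = 2: λ = 2 × 1.431 × 393 / 2.50 = 450 nm.

450 nm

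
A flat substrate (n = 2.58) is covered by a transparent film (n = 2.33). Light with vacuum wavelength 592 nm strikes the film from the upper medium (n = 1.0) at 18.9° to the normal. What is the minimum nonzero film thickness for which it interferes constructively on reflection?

At the upper boundary (n = 1.0 to n = 2.33) the reflected ray undergoes a half-wave phase shift.
Ray reflecting at the bottom interface goes from n = 2.33 toward n = 2.58: a half-wave phase shift.
Net: no relative phase inversion (both shifts match).
With no net inversion, constructive interference in reflection requires 2 n t cos θ_r = m λ.
Snell's law: 1.0 sin 18.9° = 2.33 sin θ_r → sin θ_r = 0.139, cos θ_r = 0.990.
Minimum nonzero at m = 1: t = λ / (2 n cos θ_r) = 592 / (2 × 2.33 × 0.990) = 128 nm.

128 nm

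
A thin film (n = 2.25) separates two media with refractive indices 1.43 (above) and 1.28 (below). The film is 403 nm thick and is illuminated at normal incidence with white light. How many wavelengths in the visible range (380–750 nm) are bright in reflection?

At the upper boundary (n = 1.43 to n = 2.25) the reflected ray undergoes a half-wave phase shift.
Ray reflecting at the bottom interface goes from n = 2.25 toward n = 1.28: no phase shift.
Net: one phase inversion between the two reflected rays.
So the condition for constructive reflection is 2 n t = (m + ½) λ.
λ = 2 n t / (m + ½) = 1814 / (m + ½) nm.
m=1: 1209 nm (IR); m=2: 725 nm (visible); m=3: 518 nm (visible); m=4: 403 nm (visible); m=5: 330 nm (UV).

3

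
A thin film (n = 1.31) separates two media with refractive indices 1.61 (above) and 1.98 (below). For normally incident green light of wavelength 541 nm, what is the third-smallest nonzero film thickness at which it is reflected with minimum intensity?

Ray reflecting at the top interface goes from n = 1.61 toward n = 1.31: no phase shift.
Bottom surface (1.31 → 1.98): reflection off a higher-index medium gives a half-wave phase shift.
Net: one phase inversion between the two reflected rays.
For weak reflection here: 2 n t = m λ.
The third-smallest nonzero thickness corresponds to m = 3: t = m λ / (2 n) = 3.00 × 541 / (2 × 1.31) = 619 nm.

619 nm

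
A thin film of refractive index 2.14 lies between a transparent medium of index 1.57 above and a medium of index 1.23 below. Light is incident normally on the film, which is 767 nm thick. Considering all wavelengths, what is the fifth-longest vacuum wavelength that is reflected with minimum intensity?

657 nm

Ray reflecting at the top interface goes from n = 1.57 toward n = 2.14: a half-wave phase shift.
At the lower boundary (n = 2.14 to n = 1.23) the reflected ray undergoes no phase shift.
Exactly one π shift → a net half-wave offset.
For dark reflection here: 2 n t = m λ.
λ = 2 n t / m. The fifth-longest wavelength is m = 5: λ = 2 × 2.14 × 767 / 5.00 = 657 nm.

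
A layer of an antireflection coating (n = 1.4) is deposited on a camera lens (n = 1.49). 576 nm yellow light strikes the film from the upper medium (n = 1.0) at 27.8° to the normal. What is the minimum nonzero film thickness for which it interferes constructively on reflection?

218 nm

Top surface (1.0 → 1.4): reflection off a higher-index medium gives a half-wave phase shift.
Ray reflecting at the bottom interface goes from n = 1.4 toward n = 1.49: a half-wave phase shift.
Net: no relative phase inversion (both shifts match).
With no net inversion, constructive interference in reflection requires 2 n t cos θ_r = m λ.
Snell's law: 1.0 sin 27.8° = 1.4 sin θ_r → sin θ_r = 0.333, cos θ_r = 0.943.
Minimum nonzero at m = 1: t = λ / (2 n cos θ_r) = 576 / (2 × 1.4 × 0.943) = 218 nm.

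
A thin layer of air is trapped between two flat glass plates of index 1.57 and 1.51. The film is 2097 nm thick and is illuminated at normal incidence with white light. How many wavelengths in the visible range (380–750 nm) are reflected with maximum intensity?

5

At the upper boundary (n = 1.57 to n = 1.0) the reflected ray undergoes no phase shift.
Bottom surface (1.0 → 1.51): reflection off a higher-index medium gives a half-wave phase shift.
Exactly one π shift → a net half-wave offset.
So the condition for constructive reflection is 2 n t = (m + ½) λ.
λ = 2 n t / (m + ½) = 4194 / (m + ½) nm.
m=5: 763 nm (IR); m=6: 645 nm (visible); m=7: 559 nm (visible); m=8: 493 nm (visible); m=9: 441 nm (visible); m=10: 399 nm (visible); m=11: 365 nm (UV).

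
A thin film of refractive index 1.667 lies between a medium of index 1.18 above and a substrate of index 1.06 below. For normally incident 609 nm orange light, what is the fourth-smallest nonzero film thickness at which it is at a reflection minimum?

731 nm

Ray reflecting at the top interface goes from n = 1.18 toward n = 1.667: a half-wave phase shift.
At the lower boundary (n = 1.667 to n = 1.06) the reflected ray undergoes no phase shift.
Net: one phase inversion between the two reflected rays.
With one net inversion, destructive interference in reflection requires 2 n t = m λ.
The fourth-smallest nonzero thickness corresponds to m = 4: t = m λ / (2 n) = 4.00 × 609 / (2 × 1.667) = 731 nm.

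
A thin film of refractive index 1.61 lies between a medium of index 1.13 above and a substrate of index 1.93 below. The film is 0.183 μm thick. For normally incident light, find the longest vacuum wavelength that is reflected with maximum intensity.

At the upper boundary (n = 1.13 to n = 1.61) the reflected ray undergoes a half-wave phase shift.
Ray reflecting at the bottom interface goes from n = 1.61 toward n = 1.93: a half-wave phase shift.
Zero or two π shifts → no net half-wave offset.
For bright reflection here: 2 n t = m λ.
λ = 2 n t / m. The longest wavelength is m = 1: λ = 2 × 1.61 × 183 / 1.00 = 589 nm.

589 nm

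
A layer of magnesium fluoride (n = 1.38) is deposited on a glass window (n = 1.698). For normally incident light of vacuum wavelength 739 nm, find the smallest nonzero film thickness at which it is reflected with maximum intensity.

Ray reflecting at the top interface goes from n = 1.0 toward n = 1.38: a half-wave phase shift.
Ray reflecting at the bottom interface goes from n = 1.38 toward n = 1.698: a half-wave phase shift.
Zero or two π shifts → no net half-wave offset.
So the condition for constructive reflection is 2 n t = m λ.
Minimum nonzero at m = 1: t = λ / (2 n) = 739 / (2 × 1.38) = 268 nm.

268 nm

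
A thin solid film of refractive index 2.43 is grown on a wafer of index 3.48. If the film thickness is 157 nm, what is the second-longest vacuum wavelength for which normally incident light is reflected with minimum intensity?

509 nm

Ray reflecting at the top interface goes from n = 1.0 toward n = 2.43: a half-wave phase shift.
Ray reflecting at the bottom interface goes from n = 2.43 toward n = 3.48: a half-wave phase shift.
The two reflections carry the same phase change, so no net offset.
For minimum reflection here: 2 n t = (m + ½) λ.
λ = 2 n t / (m + ½). The second-longest wavelength is m = 1: λ = 2 × 2.43 × 157 / 1.50 = 509 nm.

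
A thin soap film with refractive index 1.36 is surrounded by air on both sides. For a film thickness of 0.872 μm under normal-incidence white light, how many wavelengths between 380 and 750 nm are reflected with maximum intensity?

Top surface (1.0 → 1.36): reflection off a higher-index medium gives a half-wave phase shift.
At the lower boundary (n = 1.36 to n = 1.0) the reflected ray undergoes no phase shift.
Net: one phase inversion between the two reflected rays.
For bright reflection here: 2 n t = (m + ½) λ.
λ = 2 n t / (m + ½) = 2372 / (m + ½) nm.
m=2: 949 nm (IR); m=3: 678 nm (visible); m=4: 527 nm (visible); m=5: 431 nm (visible); m=6: 365 nm (UV).

3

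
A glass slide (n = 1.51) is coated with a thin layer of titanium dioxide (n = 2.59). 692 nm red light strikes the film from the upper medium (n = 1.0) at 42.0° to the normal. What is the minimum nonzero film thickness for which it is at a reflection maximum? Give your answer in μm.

Top surface (1.0 → 2.59): reflection off a higher-index medium gives a half-wave phase shift.
At the lower boundary (n = 2.59 to n = 1.51) the reflected ray undergoes no phase shift.
The two reflections differ by half a wavelength.
With one net inversion, constructive interference in reflection requires 2 n t cos θ_r = (m + ½) λ.
Snell's law: 1.0 sin 42.0° = 2.59 sin θ_r → sin θ_r = 0.258, cos θ_r = 0.966.
Minimum at m = 0: t = λ / (4 n cos θ_r) = 692 / (4 × 2.59 × 0.966) = 69.1 nm.

0.0691 μm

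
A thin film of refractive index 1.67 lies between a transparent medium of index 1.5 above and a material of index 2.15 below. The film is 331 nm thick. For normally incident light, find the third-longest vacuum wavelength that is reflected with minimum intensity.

Ray reflecting at the top interface goes from n = 1.5 toward n = 1.67: a half-wave phase shift.
Ray reflecting at the bottom interface goes from n = 1.67 toward n = 2.15: a half-wave phase shift.
The two reflections carry the same phase change, so no net offset.
So the condition for destructive reflection is 2 n t = (m + ½) λ.
λ = 2 n t / (m + ½). The third-longest wavelength is m = 2: λ = 2 × 1.67 × 331 / 2.50 = 442 nm.

442 nm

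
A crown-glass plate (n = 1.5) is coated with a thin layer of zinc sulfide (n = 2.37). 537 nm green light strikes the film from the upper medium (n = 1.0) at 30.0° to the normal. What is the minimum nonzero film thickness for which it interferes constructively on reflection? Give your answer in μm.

0.0579 μm

Ray reflecting at the top interface goes from n = 1.0 toward n = 2.37: a half-wave phase shift.
Bottom surface (2.37 → 1.5): reflection off a lower-index medium gives no phase shift.
Net: one phase inversion between the two reflected rays.
With one net inversion, constructive interference in reflection requires 2 n t cos θ_r = (m + ½) λ.
Snell's law: 1.0 sin 30.0° = 2.37 sin θ_r → sin θ_r = 0.211, cos θ_r = 0.977.
Minimum at m = 0: t = λ / (4 n cos θ_r) = 537 / (4 × 2.37 × 0.977) = 57.9 nm.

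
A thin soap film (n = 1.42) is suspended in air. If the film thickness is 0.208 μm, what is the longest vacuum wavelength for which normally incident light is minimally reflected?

591 nm

Ray reflecting at the top interface goes from n = 1.0 toward n = 1.42: a half-wave phase shift.
Bottom surface (1.42 → 1.0): reflection off a lower-index medium gives no phase shift.
Net: one phase inversion between the two reflected rays.
So the condition for destructive reflection is 2 n t = m λ.
λ = 2 n t / m. The longest wavelength is m = 1: λ = 2 × 1.42 × 208 / 1.00 = 591 nm.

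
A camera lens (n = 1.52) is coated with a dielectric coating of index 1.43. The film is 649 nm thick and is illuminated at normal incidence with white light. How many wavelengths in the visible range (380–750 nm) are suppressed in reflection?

At the upper boundary (n = 1.0 to n = 1.43) the reflected ray undergoes a half-wave phase shift.
At the lower boundary (n = 1.43 to n = 1.52) the reflected ray undergoes a half-wave phase shift.
Net: no relative phase inversion (both shifts match).
So the condition for destructive reflection is 2 n t = (m + ½) λ.
λ = 2 n t / (m + ½) = 1856 / (m + ½) nm.
m=1: 1237 nm (IR); m=2: 742 nm (visible); m=3: 530 nm (visible); m=4: 412 nm (visible); m=5: 337 nm (UV).

3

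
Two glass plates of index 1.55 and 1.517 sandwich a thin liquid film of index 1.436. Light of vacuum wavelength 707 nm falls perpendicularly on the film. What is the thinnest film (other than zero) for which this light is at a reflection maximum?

123 nm

Top surface (1.55 → 1.436): reflection off a lower-index medium gives no phase shift.
Bottom surface (1.436 → 1.517): reflection off a higher-index medium gives a half-wave phase shift.
The two reflections differ by half a wavelength.
With one net inversion, constructive interference in reflection requires 2 n t = (m + ½) λ.
Minimum at m = 0: t = λ / (4 n) = 707 / (4 × 1.436) = 123 nm.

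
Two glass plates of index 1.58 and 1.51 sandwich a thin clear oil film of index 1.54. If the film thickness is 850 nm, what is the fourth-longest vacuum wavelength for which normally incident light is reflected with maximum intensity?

655 nm

Ray reflecting at the top interface goes from n = 1.58 toward n = 1.54: no phase shift.
At the lower boundary (n = 1.54 to n = 1.51) the reflected ray undergoes no phase shift.
Net: no relative phase inversion (both shifts match).
For strong reflection here: 2 n t = m λ.
λ = 2 n t / m. The fourth-longest wavelength is m = 4: λ = 2 × 1.54 × 850 / 4.00 = 655 nm.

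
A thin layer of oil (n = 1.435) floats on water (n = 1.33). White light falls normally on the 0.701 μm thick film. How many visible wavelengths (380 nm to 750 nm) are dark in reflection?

3

Ray reflecting at the top interface goes from n = 1.0 toward n = 1.435: a half-wave phase shift.
Ray reflecting at the bottom interface goes from n = 1.435 toward n = 1.33: no phase shift.
The two reflections differ by half a wavelength.
For dark reflection here: 2 n t = m λ.
λ = 2 n t / m = 2012 / m nm.
m=2: 1006 nm (IR); m=3: 671 nm (visible); m=4: 503 nm (visible); m=5: 402 nm (visible); m=6: 335 nm (UV).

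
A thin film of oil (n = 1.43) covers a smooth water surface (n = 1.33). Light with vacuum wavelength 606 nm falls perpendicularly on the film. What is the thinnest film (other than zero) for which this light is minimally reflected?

Top surface (1.0 → 1.43): reflection off a higher-index medium gives a half-wave phase shift.
Ray reflecting at the bottom interface goes from n = 1.43 toward n = 1.33: no phase shift.
Net: one phase inversion between the two reflected rays.
For minimum reflection here: 2 n t = m λ.
Minimum nonzero at m = 1: t = λ / (2 n) = 606 / (2 × 1.43) = 212 nm.

212 nm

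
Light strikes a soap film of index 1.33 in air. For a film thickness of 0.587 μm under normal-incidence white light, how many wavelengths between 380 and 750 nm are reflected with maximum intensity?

Ray reflecting at the top interface goes from n = 1.0 toward n = 1.33: a half-wave phase shift.
Ray reflecting at the bottom interface goes from n = 1.33 toward n = 1.0: no phase shift.
Net: one phase inversion between the two reflected rays.
So the condition for constructive reflection is 2 n t = (m + ½) λ.
λ = 2 n t / (m + ½) = 1561 / (m + ½) nm.
m=1: 1041 nm (IR); m=2: 625 nm (visible); m=3: 446 nm (visible); m=4: 347 nm (UV).

2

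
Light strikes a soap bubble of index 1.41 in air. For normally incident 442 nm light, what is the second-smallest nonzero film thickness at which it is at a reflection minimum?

313 nm

At the upper boundary (n = 1.0 to n = 1.41) the reflected ray undergoes a half-wave phase shift.
At the lower boundary (n = 1.41 to n = 1.0) the reflected ray undergoes no phase shift.
Exactly one π shift → a net half-wave offset.
With one net inversion, destructive interference in reflection requires 2 n t = m λ.
The second-smallest nonzero thickness corresponds to m = 2: t = m λ / (2 n) = 2.00 × 442 / (2 × 1.41) = 313 nm.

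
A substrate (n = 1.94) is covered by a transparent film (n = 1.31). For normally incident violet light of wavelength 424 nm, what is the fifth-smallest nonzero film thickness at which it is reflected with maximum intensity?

809 nm

Ray reflecting at the top interface goes from n = 1.0 toward n = 1.31: a half-wave phase shift.
At the lower boundary (n = 1.31 to n = 1.94) the reflected ray undergoes a half-wave phase shift.
Net: no relative phase inversion (both shifts match).
With no net inversion, constructive interference in reflection requires 2 n t = m λ.
The fifth-smallest nonzero thickness corresponds to m = 5: t = m λ / (2 n) = 5.00 × 424 / (2 × 1.31) = 809 nm.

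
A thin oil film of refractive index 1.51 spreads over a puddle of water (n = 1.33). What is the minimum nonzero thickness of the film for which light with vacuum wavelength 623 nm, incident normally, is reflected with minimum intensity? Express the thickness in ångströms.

2063 Å

Ray reflecting at the top interface goes from n = 1.0 toward n = 1.51: a half-wave phase shift.
Bottom surface (1.51 → 1.33): reflection off a lower-index medium gives no phase shift.
Net: one phase inversion between the two reflected rays.
For minimum reflection here: 2 n t = m λ.
Minimum nonzero at m = 1: t = λ / (2 n) = 623 / (2 × 1.51) = 206 nm.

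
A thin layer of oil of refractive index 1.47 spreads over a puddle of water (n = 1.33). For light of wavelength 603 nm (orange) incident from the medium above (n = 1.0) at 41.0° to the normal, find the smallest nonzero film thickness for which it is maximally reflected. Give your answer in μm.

0.115 μm

Ray reflecting at the top interface goes from n = 1.0 toward n = 1.47: a half-wave phase shift.
At the lower boundary (n = 1.47 to n = 1.33) the reflected ray undergoes no phase shift.
Exactly one π shift → a net half-wave offset.
For strong reflection here: 2 n t cos θ_r = (m + ½) λ.
Snell's law: 1.0 sin 41.0° = 1.47 sin θ_r → sin θ_r = 0.446, cos θ_r = 0.895.
Minimum at m = 0: t = λ / (4 n cos θ_r) = 603 / (4 × 1.47 × 0.895) = 115 nm.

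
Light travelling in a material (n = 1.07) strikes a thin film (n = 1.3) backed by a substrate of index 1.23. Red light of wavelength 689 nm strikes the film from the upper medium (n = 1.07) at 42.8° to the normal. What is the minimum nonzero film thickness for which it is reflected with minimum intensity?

Ray reflecting at the top interface goes from n = 1.07 toward n = 1.3: a half-wave phase shift.
Ray reflecting at the bottom interface goes from n = 1.3 toward n = 1.23: no phase shift.
The two reflections differ by half a wavelength.
With one net inversion, destructive interference in reflection requires 2 n t cos θ_r = m λ.
Snell's law: 1.07 sin 42.8° = 1.3 sin θ_r → sin θ_r = 0.559, cos θ_r = 0.829.
Minimum nonzero at m = 1: t = λ / (2 n cos θ_r) = 689 / (2 × 1.3 × 0.829) = 320 nm.

320 nm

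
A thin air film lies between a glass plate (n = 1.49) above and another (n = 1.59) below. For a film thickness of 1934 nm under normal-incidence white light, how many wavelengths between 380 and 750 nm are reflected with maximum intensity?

5

Ray reflecting at the top interface goes from n = 1.49 toward n = 1.0: no phase shift.
At the lower boundary (n = 1.0 to n = 1.59) the reflected ray undergoes a half-wave phase shift.
Net: one phase inversion between the two reflected rays.
So the condition for constructive reflection is 2 n t = (m + ½) λ.
λ = 2 n t / (m + ½) = 3868 / (m + ½) nm.
m=4: 860 nm (IR); m=5: 703 nm (visible); m=6: 595 nm (visible); m=7: 516 nm (visible); m=8: 455 nm (visible); m=9: 407 nm (visible); m=10: 368 nm (UV).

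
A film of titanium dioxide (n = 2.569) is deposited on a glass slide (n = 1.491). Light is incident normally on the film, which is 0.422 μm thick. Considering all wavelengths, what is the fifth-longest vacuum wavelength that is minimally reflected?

At the upper boundary (n = 1.0 to n = 2.569) the reflected ray undergoes a half-wave phase shift.
Bottom surface (2.569 → 1.491): reflection off a lower-index medium gives no phase shift.
Exactly one π shift → a net half-wave offset.
So the condition for destructive reflection is 2 n t = m λ.
λ = 2 n t / m. The fifth-longest wavelength is m = 5: λ = 2 × 2.569 × 422 / 5.00 = 434 nm.

434 nm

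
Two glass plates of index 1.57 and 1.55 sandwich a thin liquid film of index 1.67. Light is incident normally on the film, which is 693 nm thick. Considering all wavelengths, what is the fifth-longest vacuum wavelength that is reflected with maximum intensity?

514 nm

At the upper boundary (n = 1.57 to n = 1.67) the reflected ray undergoes a half-wave phase shift.
Bottom surface (1.67 → 1.55): reflection off a lower-index medium gives no phase shift.
Exactly one π shift → a net half-wave offset.
For bright reflection here: 2 n t = (m + ½) λ.
λ = 2 n t / (m + ½). The fifth-longest wavelength is m = 4: λ = 2 × 1.67 × 693 / 4.50 = 514 nm.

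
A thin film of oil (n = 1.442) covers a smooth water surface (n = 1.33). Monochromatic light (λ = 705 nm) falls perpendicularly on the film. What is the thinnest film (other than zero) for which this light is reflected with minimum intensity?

244 nm

Top surface (1.0 → 1.442): reflection off a higher-index medium gives a half-wave phase shift.
Bottom surface (1.442 → 1.33): reflection off a lower-index medium gives no phase shift.
The two reflections differ by half a wavelength.
For minimum reflection here: 2 n t = m λ.
Minimum nonzero at m = 1: t = λ / (2 n) = 705 / (2 × 1.442) = 244 nm.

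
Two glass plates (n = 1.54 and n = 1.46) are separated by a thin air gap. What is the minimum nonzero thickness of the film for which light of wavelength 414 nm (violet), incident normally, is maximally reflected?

Ray reflecting at the top interface goes from n = 1.54 toward n = 1.0: no phase shift.
Bottom surface (1.0 → 1.46): reflection off a higher-index medium gives a half-wave phase shift.
The two reflections differ by half a wavelength.
For maximum reflection here: 2 n t = (m + ½) λ.
Minimum at m = 0: t = λ / (4 n) = 414 / (4 × 1.0) = 104 nm.

104 nm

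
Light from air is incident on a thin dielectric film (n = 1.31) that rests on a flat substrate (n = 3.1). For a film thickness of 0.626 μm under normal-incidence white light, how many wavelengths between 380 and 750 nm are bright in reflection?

2

Ray reflecting at the top interface goes from n = 1.0 toward n = 1.31: a half-wave phase shift.
At the lower boundary (n = 1.31 to n = 3.1) the reflected ray undergoes a half-wave phase shift.
Zero or two π shifts → no net half-wave offset.
So the condition for constructive reflection is 2 n t = m λ.
λ = 2 n t / m = 1640 / m nm.
m=2: 820 nm (IR); m=3: 547 nm (visible); m=4: 410 nm (visible); m=5: 328 nm (UV).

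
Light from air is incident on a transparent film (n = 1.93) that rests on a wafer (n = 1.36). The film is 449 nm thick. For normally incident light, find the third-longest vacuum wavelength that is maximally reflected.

693 nm

Top surface (1.0 → 1.93): reflection off a higher-index medium gives a half-wave phase shift.
At the lower boundary (n = 1.93 to n = 1.36) the reflected ray undergoes no phase shift.
Net: one phase inversion between the two reflected rays.
For maximum reflection here: 2 n t = (m + ½) λ.
λ = 2 n t / (m + ½). The third-longest wavelength is m = 2: λ = 2 × 1.93 × 449 / 2.50 = 693 nm.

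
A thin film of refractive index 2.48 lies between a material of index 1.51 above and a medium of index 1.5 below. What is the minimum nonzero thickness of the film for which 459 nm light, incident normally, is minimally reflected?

92.5 nm

Top surface (1.51 → 2.48): reflection off a higher-index medium gives a half-wave phase shift.
Bottom surface (2.48 → 1.5): reflection off a lower-index medium gives no phase shift.
The two reflections differ by half a wavelength.
With one net inversion, destructive interference in reflection requires 2 n t = m λ.
Minimum nonzero at m = 1: t = λ / (2 n) = 459 / (2 × 2.48) = 92.5 nm.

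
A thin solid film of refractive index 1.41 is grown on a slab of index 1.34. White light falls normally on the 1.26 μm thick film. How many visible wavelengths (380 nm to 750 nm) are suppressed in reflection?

5

Ray reflecting at the top interface goes from n = 1.0 toward n = 1.41: a half-wave phase shift.
Ray reflecting at the bottom interface goes from n = 1.41 toward n = 1.34: no phase shift.
Exactly one π shift → a net half-wave offset.
With one net inversion, destructive interference in reflection requires 2 n t = m λ.
λ = 2 n t / m = 3553 / m nm.
m=4: 888 nm (IR); m=5: 711 nm (visible); m=6: 592 nm (visible); m=7: 508 nm (visible); m=8: 444 nm (visible); m=9: 395 nm (visible); m=10: 355 nm (UV).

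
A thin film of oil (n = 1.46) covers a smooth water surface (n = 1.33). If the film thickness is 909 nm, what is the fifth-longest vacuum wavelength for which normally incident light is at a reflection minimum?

Top surface (1.0 → 1.46): reflection off a higher-index medium gives a half-wave phase shift.
At the lower boundary (n = 1.46 to n = 1.33) the reflected ray undergoes no phase shift.
Exactly one π shift → a net half-wave offset.
For minimum reflection here: 2 n t = m λ.
λ = 2 n t / m. The fifth-longest wavelength is m = 5: λ = 2 × 1.46 × 909 / 5.00 = 531 nm.

531 nm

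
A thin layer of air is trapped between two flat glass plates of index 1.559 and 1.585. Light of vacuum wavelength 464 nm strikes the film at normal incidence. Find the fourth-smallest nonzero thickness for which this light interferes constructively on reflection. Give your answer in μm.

0.812 μm

Ray reflecting at the top interface goes from n = 1.559 toward n = 1.0: no phase shift.
At the lower boundary (n = 1.0 to n = 1.585) the reflected ray undergoes a half-wave phase shift.
The two reflections differ by half a wavelength.
With one net inversion, constructive interference in reflection requires 2 n t = (m + ½) λ.
The fourth-smallest nonzero thickness corresponds to m = 3: t = (m + ½) λ / (2 n) = 3.50 × 464 / (2 × 1.0) = 812 nm.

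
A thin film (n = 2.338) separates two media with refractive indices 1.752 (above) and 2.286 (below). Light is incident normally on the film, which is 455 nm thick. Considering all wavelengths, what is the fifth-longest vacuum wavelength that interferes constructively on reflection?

Top surface (1.752 → 2.338): reflection off a higher-index medium gives a half-wave phase shift.
Bottom surface (2.338 → 2.286): reflection off a lower-index medium gives no phase shift.
Exactly one π shift → a net half-wave offset.
So the condition for constructive reflection is 2 n t = (m + ½) λ.
λ = 2 n t / (m + ½). The fifth-longest wavelength is m = 4: λ = 2 × 2.338 × 455 / 4.50 = 473 nm.

473 nm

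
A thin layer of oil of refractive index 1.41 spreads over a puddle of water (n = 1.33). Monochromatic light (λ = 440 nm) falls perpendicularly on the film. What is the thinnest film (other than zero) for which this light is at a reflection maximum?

78.0 nm

Top surface (1.0 → 1.41): reflection off a higher-index medium gives a half-wave phase shift.
At the lower boundary (n = 1.41 to n = 1.33) the reflected ray undergoes no phase shift.
Net: one phase inversion between the two reflected rays.
So the condition for constructive reflection is 2 n t = (m + ½) λ.
Minimum at m = 0: t = λ / (4 n) = 440 / (4 × 1.41) = 78.0 nm.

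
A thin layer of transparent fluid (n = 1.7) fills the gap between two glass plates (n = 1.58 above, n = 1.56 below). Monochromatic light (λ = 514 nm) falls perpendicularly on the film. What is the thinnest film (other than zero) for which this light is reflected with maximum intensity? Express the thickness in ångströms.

756 Å

At the upper boundary (n = 1.58 to n = 1.7) the reflected ray undergoes a half-wave phase shift.
At the lower boundary (n = 1.7 to n = 1.56) the reflected ray undergoes no phase shift.
The two reflections differ by half a wavelength.
With one net inversion, constructive interference in reflection requires 2 n t = (m + ½) λ.
Minimum at m = 0: t = λ / (4 n) = 514 / (4 × 1.7) = 75.6 nm.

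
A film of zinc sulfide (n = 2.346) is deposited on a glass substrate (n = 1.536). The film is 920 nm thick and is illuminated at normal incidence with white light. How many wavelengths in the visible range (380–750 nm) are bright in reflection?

Ray reflecting at the top interface goes from n = 1.0 toward n = 2.346: a half-wave phase shift.
At the lower boundary (n = 2.346 to n = 1.536) the reflected ray undergoes no phase shift.
The two reflections differ by half a wavelength.
So the condition for constructive reflection is 2 n t = (m + ½) λ.
λ = 2 n t / (m + ½) = 4317 / (m + ½) nm.
m=5: 785 nm (IR); m=6: 664 nm (visible); m=7: 576 nm (visible); m=8: 508 nm (visible); m=9: 454 nm (visible); m=10: 411 nm (visible); m=11: 375 nm (UV).

5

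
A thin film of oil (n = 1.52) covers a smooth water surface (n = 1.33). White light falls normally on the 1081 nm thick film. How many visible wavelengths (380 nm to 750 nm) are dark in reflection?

Top surface (1.0 → 1.52): reflection off a higher-index medium gives a half-wave phase shift.
Ray reflecting at the bottom interface goes from n = 1.52 toward n = 1.33: no phase shift.
Net: one phase inversion between the two reflected rays.
With one net inversion, destructive interference in reflection requires 2 n t = m λ.
λ = 2 n t / m = 3286 / m nm.
m=4: 822 nm (IR); m=5: 657 nm (visible); m=6: 548 nm (visible); m=7: 469 nm (visible); m=8: 411 nm (visible); m=9: 365 nm (UV).

4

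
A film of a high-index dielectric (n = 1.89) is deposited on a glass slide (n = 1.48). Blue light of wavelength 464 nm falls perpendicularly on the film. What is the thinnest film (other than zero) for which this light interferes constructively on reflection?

At the upper boundary (n = 1.0 to n = 1.89) the reflected ray undergoes a half-wave phase shift.
Bottom surface (1.89 → 1.48): reflection off a lower-index medium gives no phase shift.
The two reflections differ by half a wavelength.
With one net inversion, constructive interference in reflection requires 2 n t = (m + ½) λ.
Minimum at m = 0: t = λ / (4 n) = 464 / (4 × 1.89) = 61.4 nm.

61.4 nm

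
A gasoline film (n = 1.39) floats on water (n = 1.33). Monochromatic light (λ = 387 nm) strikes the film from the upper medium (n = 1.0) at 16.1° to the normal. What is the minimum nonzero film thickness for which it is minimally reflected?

142 nm

Ray reflecting at the top interface goes from n = 1.0 toward n = 1.39: a half-wave phase shift.
Ray reflecting at the bottom interface goes from n = 1.39 toward n = 1.33: no phase shift.
Net: one phase inversion between the two reflected rays.
With one net inversion, destructive interference in reflection requires 2 n t cos θ_r = m λ.
Snell's law: 1.0 sin 16.1° = 1.39 sin θ_r → sin θ_r = 0.200, cos θ_r = 0.980.
Minimum nonzero at m = 1: t = λ / (2 n cos θ_r) = 387 / (2 × 1.39 × 0.980) = 142 nm.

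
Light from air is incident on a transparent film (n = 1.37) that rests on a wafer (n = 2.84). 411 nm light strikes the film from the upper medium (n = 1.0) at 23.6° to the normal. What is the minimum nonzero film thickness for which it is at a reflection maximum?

157 nm

At the upper boundary (n = 1.0 to n = 1.37) the reflected ray undergoes a half-wave phase shift.
Bottom surface (1.37 → 2.84): reflection off a higher-index medium gives a half-wave phase shift.
Net: no relative phase inversion (both shifts match).
With no net inversion, constructive interference in reflection requires 2 n t cos θ_r = m λ.
Snell's law: 1.0 sin 23.6° = 1.37 sin θ_r → sin θ_r = 0.292, cos θ_r = 0.956.
Minimum nonzero at m = 1: t = λ / (2 n cos θ_r) = 411 / (2 × 1.37 × 0.956) = 157 nm.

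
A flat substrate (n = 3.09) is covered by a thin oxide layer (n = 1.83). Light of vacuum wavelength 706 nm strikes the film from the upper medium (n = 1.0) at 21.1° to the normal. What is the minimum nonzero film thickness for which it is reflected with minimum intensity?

At the upper boundary (n = 1.0 to n = 1.83) the reflected ray undergoes a half-wave phase shift.
Bottom surface (1.83 → 3.09): reflection off a higher-index medium gives a half-wave phase shift.
The two reflections carry the same phase change, so no net offset.
For weak reflection here: 2 n t cos θ_r = (m + ½) λ.
Snell's law: 1.0 sin 21.1° = 1.83 sin θ_r → sin θ_r = 0.197, cos θ_r = 0.980.
Minimum at m = 0: t = λ / (4 n cos θ_r) = 706 / (4 × 1.83 × 0.980) = 98.4 nm.

98.4 nm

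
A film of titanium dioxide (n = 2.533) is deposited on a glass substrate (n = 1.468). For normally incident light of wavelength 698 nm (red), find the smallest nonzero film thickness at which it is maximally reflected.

68.9 nm

At the upper boundary (n = 1.0 to n = 2.533) the reflected ray undergoes a half-wave phase shift.
Ray reflecting at the bottom interface goes from n = 2.533 toward n = 1.468: no phase shift.
The two reflections differ by half a wavelength.
So the condition for constructive reflection is 2 n t = (m + ½) λ.
Minimum at m = 0: t = λ / (4 n) = 698 / (4 × 2.533) = 68.9 nm.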